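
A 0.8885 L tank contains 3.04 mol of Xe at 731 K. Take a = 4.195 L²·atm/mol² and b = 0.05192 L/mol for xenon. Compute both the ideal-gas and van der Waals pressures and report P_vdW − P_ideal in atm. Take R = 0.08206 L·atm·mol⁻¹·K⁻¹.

ΔP ≈ -4.77 atm

Ideal: P_ideal = nRT/V = (3.04)(0.08206)(731)/0.8885 = 205.241 atm
vdW: P = nRT/(V − nb) − a n²/V² = 182.357/0.730663 − 38.7685/0.789432 = 249.577 − 49.1094 = 200.468 atm
ΔP = 200.468 − 205.241 = -4.77 atm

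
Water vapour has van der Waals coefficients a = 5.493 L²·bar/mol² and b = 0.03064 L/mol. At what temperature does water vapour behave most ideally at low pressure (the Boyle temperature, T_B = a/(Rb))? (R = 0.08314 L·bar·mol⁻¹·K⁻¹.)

T_B ≈ 2156 K

For a van der Waals gas the second virial coefficient B₂ = b − a/(RT) vanishes at T_B = a/(Rb).
T_B = 5.493/(0.08314×0.03064) = 5.493/0.0025474 = 2156 K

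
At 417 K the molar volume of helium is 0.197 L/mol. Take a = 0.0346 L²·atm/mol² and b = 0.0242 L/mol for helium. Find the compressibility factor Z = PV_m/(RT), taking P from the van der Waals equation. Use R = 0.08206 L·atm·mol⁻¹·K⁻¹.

P = RT/(V_m − b) − a/V_m² = (0.08206)(417)/(0.197 − 0.0242) − 0.0346/(0.197)²
  = 34.219/0.17280 − 0.89155 = 198.03 − 0.89155 = 197.14 atm
Z = PV_m/(RT) = (197.14)(0.197)/((0.08206)(417)) = 38.837/34.219 = 1.135

Z ≈ 1.135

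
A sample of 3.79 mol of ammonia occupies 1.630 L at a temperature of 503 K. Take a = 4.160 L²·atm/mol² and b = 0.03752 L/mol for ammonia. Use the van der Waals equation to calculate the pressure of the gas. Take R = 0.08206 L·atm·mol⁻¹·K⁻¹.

P = nRT/(V − nb) − a n²/V²
nRT/(V − nb) = (3.79)(0.08206)(503)/(1.630 − 3.79×0.03752) = 156.44/1.4878 = 105.15 atm
a n²/V² = (4.160)(3.79)²/(1.630)² = 22.490 atm
P = 105.15 − 22.490 = 82.66 atm

P ≈ 82.66 atm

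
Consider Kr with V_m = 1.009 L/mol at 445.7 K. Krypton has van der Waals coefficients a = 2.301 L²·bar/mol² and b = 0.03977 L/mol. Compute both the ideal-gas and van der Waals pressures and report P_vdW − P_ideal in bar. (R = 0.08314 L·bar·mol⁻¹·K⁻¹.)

Ideal: P_ideal = RT/V_m = (0.08314)(445.7)/1.009 = 36.7250 bar
vdW: P = RT/(V_m − b) − a/V_m² = 37.0555/0.969230 − 2.301/1.01808 = 38.2319 − 2.26014 = 35.9718 bar
ΔP = 35.9718 − 36.7250 = -0.753 bar

ΔP ≈ -0.753 bar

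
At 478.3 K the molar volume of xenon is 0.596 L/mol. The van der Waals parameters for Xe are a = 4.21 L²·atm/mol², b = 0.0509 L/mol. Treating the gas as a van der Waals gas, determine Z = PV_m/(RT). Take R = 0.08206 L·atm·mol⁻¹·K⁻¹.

P = RT/(V_m − b) − a/V_m² = (0.08206)(478.3)/(0.596 − 0.0509) − 4.21/(0.596)²
  = 39.249/0.54510 − 11.852 = 72.003 − 11.852 = 60.151 atm
Z = PV_m/(RT) = (60.151)(0.596)/((0.08206)(478.3)) = 35.850/39.249 = 0.9134

Z ≈ 0.9134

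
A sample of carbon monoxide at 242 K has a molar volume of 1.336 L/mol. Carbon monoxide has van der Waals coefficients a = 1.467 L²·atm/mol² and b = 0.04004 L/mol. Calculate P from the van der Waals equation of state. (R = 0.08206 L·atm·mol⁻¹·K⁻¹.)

P ≈ 14.50 atm

P = RT/(V_m − b) − a/V_m²
RT/(V_m − b) = (0.08206)(242)/(1.336 − 0.04004) = 19.859/1.2960 = 15.323 atm
a/V_m² = 1.467/(1.336)² = 0.82190 atm
P = 15.323 − 0.82190 = 14.50 atm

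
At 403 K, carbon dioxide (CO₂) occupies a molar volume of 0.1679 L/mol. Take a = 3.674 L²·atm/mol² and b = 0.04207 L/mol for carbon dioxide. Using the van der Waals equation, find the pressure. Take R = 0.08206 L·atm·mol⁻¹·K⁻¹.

P = RT/(V_m − b) − a/V_m²
RT/(V_m − b) = (0.08206)(403)/(0.1679 − 0.04207) = 33.070/0.12583 = 262.81 atm
a/V_m² = 3.674/(0.1679)² = 130.33 atm
P = 262.81 − 130.33 = 132.5 atm

P ≈ 132.5 atm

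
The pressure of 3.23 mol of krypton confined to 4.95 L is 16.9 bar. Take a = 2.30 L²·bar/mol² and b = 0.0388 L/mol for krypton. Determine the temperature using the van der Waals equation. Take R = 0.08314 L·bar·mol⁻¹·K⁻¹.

T = (P + a n²/V²)(V − nb)/(nR)
P + a n²/V² = 16.9 + (2.30)(3.23)²/(4.95)² = 17.879 bar
V − nb = 4.95 − (3.23)(0.0388) = 4.8247 L
T = (17.879)(4.8247)/((3.23)(0.08314)) = 321.2 K

T ≈ 321.2 K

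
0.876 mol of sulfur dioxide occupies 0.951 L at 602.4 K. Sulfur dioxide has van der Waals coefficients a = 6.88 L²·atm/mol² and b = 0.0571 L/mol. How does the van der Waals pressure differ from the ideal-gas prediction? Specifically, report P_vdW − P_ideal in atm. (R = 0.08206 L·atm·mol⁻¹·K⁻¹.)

Ideal: P_ideal = nRT/V = (0.876)(0.08206)(602.4)/0.951 = 45.5344 atm
vdW: P = nRT/(V − nb) − a n²/V² = 43.3033/0.900980 − 5.27955/0.904401 = 48.0624 − 5.83762 = 42.2248 atm
ΔP = 42.2248 − 45.5344 = -3.310 atm

ΔP ≈ -3.310 atm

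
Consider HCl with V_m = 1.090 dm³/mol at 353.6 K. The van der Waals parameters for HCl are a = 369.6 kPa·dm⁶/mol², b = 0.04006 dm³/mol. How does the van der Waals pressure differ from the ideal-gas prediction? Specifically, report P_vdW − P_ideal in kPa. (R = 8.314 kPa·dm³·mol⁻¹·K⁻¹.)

Ideal: P_ideal = RT/V_m = (8.314)(353.6)/1.090 = 2697.09 kPa
vdW: P = RT/(V_m − b) − a/V_m² = 2939.83/1.04994 − 369.6/1.18810 = 2800.00 − 311.085 = 2488.92 kPa
ΔP = 2488.92 − 2697.09 = -208.2 kPa

ΔP ≈ -208.2 kPa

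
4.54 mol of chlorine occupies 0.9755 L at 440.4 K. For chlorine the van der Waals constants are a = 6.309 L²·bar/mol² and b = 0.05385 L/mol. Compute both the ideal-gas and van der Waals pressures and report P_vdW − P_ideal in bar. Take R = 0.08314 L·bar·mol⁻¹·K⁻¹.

ΔP ≈ -79.66 bar

Ideal: P_ideal = nRT/V = (4.54)(0.08314)(440.4)/0.9755 = 170.406 bar
vdW: P = nRT/(V − nb) − a n²/V² = 166.231/0.731021 − 130.039/0.951600 = 227.396 − 136.653 = 90.743 bar
ΔP = 90.743 − 170.406 = -79.66 bar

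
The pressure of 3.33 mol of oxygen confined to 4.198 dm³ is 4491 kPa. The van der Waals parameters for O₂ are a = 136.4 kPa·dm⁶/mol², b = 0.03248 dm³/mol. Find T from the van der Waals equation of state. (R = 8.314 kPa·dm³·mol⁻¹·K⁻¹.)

T ≈ 676.1 K

T = (P + a n²/V²)(V − nb)/(nR)
P + a n²/V² = 4491 + (136.4)(3.33)²/(4.198)² = 4576.8 kPa
V − nb = 4.198 − (3.33)(0.03248) = 4.0898 dm³
T = (4576.8)(4.0898)/((3.33)(8.314)) = 676.1 K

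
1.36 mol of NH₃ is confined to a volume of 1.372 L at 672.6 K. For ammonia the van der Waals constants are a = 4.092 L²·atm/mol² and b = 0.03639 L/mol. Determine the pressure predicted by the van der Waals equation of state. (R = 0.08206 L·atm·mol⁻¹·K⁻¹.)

P = nRT/(V − nb) − a n²/V²
nRT/(V − nb) = (1.36)(0.08206)(672.6)/(1.372 − 1.36×0.03639) = 75.063/1.3225 = 56.758 atm
a n²/V² = (4.092)(1.36)²/(1.372)² = 4.0207 atm
P = 56.758 − 4.0207 = 52.74 atm

P ≈ 52.74 atm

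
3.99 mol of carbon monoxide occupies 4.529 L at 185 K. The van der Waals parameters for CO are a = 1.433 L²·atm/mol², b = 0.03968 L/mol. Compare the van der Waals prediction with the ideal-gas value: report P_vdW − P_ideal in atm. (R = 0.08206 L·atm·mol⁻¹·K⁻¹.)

ΔP ≈ -0.628 atm

Ideal: P_ideal = nRT/V = (3.99)(0.08206)(185)/4.529 = 13.3744 atm
vdW: P = nRT/(V − nb) − a n²/V² = 60.5726/4.37068 − 22.8135/20.5118 = 13.8589 − 1.11221 = 12.7467 atm
ΔP = 12.7467 − 13.3744 = -0.628 atm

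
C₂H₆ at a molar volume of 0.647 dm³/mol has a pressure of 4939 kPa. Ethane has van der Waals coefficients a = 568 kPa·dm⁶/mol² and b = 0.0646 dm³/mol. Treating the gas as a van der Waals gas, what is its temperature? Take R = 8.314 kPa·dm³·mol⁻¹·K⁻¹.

T ≈ 441.0 K

T = (P + a/V_m²)(V_m − b)/R
P + a/V_m² = 4939 + 568/(0.647)² = 6295.9 kPa
V_m − b = 0.647 − 0.0646 = 0.58240 dm³/mol
T = (6295.9)(0.58240)/8.314 = 441.0 K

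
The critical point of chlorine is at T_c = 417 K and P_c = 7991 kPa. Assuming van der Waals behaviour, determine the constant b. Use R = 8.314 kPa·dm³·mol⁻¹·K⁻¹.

b ≈ 0.05423 dm³/mol

From T_c = 8a/(27Rb) and P_c = a/(27b²): b = R T_c/(8 P_c).
b = (8.314)(417)/(8×7991) = 3466.9/63928 = 0.05423 dm³/mol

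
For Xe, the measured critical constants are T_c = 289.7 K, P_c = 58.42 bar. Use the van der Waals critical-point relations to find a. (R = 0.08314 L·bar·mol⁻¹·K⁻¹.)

a ≈ 4.189 L²·bar/mol²

From T_c = 8a/(27Rb) and P_c = a/(27b²): a = 27 R² T_c²/(64 P_c).
a = 27×(0.08314)²×(289.7)²/(64×58.42) = 15663/3738.9 = 4.189 L²·bar/mol²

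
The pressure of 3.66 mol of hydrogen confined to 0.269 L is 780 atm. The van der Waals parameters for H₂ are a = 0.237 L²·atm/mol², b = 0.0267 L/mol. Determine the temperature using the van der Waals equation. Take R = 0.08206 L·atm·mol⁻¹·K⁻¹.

T = (P + a n²/V²)(V − nb)/(nR)
P + a n²/V² = 780 + (0.237)(3.66)²/(0.269)² = 823.87 atm
V − nb = 0.269 − (3.66)(0.0267) = 0.17128 L
T = (823.87)(0.17128)/((3.66)(0.08206)) = 469.8 K

T ≈ 469.8 K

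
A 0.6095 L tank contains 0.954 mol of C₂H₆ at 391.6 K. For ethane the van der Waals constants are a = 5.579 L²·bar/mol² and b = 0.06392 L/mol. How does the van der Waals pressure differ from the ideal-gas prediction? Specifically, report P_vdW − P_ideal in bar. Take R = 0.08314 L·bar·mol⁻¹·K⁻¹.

ΔP ≈ -8.003 bar

Ideal: P_ideal = nRT/V = (0.954)(0.08314)(391.6)/0.6095 = 50.9598 bar
vdW: P = nRT/(V − nb) − a n²/V² = 31.0600/0.548520 − 5.07754/0.371490 = 56.6251 − 13.6680 = 42.9571 bar
ΔP = 42.9571 − 50.9598 = -8.003 bar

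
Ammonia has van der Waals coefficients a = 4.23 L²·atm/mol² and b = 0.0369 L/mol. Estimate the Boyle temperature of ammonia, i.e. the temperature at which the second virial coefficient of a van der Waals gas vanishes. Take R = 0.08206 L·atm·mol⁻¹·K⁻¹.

For a van der Waals gas the second virial coefficient B₂ = b − a/(RT) vanishes at T_B = a/(Rb).
T_B = 4.23/(0.08206×0.0369) = 4.23/0.0030280 = 1397 K

T_B ≈ 1397 K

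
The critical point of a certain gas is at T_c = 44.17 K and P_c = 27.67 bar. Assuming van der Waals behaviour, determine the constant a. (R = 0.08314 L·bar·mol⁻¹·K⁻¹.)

a ≈ 0.2056 L²·bar/mol²

From T_c = 8a/(27Rb) and P_c = a/(27b²): a = 27 R² T_c²/(64 P_c).
a = 27×(0.08314)²×(44.17)²/(64×27.67) = 364.12/1770.9 = 0.2056 L²·bar/mol²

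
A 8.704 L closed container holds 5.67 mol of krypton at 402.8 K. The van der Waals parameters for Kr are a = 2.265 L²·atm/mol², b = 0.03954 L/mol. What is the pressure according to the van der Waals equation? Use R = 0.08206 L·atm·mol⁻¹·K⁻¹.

P ≈ 21.14 atm

P = nRT/(V − nb) − a n²/V²
nRT/(V − nb) = (5.67)(0.08206)(402.8)/(8.704 − 5.67×0.03954) = 187.41/8.4798 = 22.101 atm
a n²/V² = (2.265)(5.67)²/(8.704)² = 0.96116 atm
P = 22.101 − 0.96116 = 21.14 atm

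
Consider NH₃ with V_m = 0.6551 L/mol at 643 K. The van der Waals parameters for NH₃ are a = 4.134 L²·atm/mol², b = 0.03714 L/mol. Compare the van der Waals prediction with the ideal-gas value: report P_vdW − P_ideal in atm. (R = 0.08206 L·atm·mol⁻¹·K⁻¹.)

Ideal: P_ideal = RT/V_m = (0.08206)(643)/0.6551 = 80.5443 atm
vdW: P = RT/(V_m − b) − a/V_m² = 52.7646/0.617960 − 4.134/0.429156 = 85.3851 − 9.63286 = 75.7522 atm
ΔP = 75.7522 − 80.5443 = -4.792 atm

ΔP ≈ -4.792 atm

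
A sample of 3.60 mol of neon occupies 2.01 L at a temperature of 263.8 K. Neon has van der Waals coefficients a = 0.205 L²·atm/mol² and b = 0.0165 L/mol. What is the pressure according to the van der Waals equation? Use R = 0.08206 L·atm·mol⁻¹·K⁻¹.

P = nRT/(V − nb) − a n²/V²
nRT/(V − nb) = (3.60)(0.08206)(263.8)/(2.01 − 3.60×0.0165) = 77.931/1.9506 = 39.952 atm
a n²/V² = (0.205)(3.60)²/(2.01)² = 0.65761 atm
P = 39.952 − 0.65761 = 39.29 atm

P ≈ 39.29 atm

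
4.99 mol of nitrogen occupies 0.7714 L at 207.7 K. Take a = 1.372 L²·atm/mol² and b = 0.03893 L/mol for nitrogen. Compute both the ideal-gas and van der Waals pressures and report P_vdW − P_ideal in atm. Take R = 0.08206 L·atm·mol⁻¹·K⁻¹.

Ideal: P_ideal = nRT/V = (4.99)(0.08206)(207.7)/0.7714 = 110.253 atm
vdW: P = nRT/(V − nb) − a n²/V² = 85.0489/0.577139 − 34.1629/0.595058 = 147.363 − 57.4110 = 89.952 atm
ΔP = 89.952 − 110.253 = -20.30 atm

ΔP ≈ -20.30 atm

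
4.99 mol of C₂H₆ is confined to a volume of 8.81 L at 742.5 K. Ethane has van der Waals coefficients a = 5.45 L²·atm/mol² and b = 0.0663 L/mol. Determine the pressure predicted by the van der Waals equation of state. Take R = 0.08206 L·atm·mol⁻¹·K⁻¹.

P = nRT/(V − nb) − a n²/V²
nRT/(V − nb) = (4.99)(0.08206)(742.5)/(8.81 − 4.99×0.0663) = 304.04/8.4792 = 35.857 atm
a n²/V² = (5.45)(4.99)²/(8.81)² = 1.7484 atm
P = 35.857 − 1.7484 = 34.11 atm

P ≈ 34.11 atm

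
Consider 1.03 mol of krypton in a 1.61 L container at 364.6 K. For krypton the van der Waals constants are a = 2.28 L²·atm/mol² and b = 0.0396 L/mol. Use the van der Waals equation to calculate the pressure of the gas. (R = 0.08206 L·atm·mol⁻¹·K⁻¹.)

P ≈ 18.71 atm

P = nRT/(V − nb) − a n²/V²
nRT/(V − nb) = (1.03)(0.08206)(364.6)/(1.61 − 1.03×0.0396) = 30.817/1.5692 = 19.639 atm
a n²/V² = (2.28)(1.03)²/(1.61)² = 0.93316 atm
P = 19.639 − 0.93316 = 18.71 atm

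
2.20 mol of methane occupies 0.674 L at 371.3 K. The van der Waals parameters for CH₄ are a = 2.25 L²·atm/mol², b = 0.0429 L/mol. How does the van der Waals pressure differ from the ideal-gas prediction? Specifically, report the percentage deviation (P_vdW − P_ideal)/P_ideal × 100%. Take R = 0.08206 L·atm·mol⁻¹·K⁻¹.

Ideal: P_ideal = nRT/V = (2.20)(0.08206)(371.3)/0.674 = 99.4533 atm
vdW: P = nRT/(V − nb) − a n²/V² = 67.0315/0.579620 − 10.8900/0.454276 = 115.647 − 23.9722 = 91.675 atm
% deviation = (91.675 − 99.4533)/99.4533 × 100% = -7.82%

-7.82 %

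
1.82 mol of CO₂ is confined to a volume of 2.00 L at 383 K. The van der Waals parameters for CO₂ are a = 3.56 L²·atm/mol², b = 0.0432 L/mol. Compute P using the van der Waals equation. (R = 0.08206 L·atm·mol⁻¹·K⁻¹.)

P = nRT/(V − nb) − a n²/V²
nRT/(V − nb) = (1.82)(0.08206)(383)/(2.00 − 1.82×0.0432) = 57.201/1.9214 = 29.770 atm
a n²/V² = (3.56)(1.82)²/(2.00)² = 2.9480 atm
P = 29.770 − 2.9480 = 26.82 atm

P ≈ 26.82 atm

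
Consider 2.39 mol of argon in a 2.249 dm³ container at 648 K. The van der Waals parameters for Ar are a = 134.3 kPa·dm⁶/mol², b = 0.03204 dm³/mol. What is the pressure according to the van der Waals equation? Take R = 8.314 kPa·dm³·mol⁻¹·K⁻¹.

P = nRT/(V − nb) − a n²/V²
nRT/(V − nb) = (2.39)(8.314)(648)/(2.249 − 2.39×0.03204) = 12876/2.1724 = 5927.1 kPa
a n²/V² = (134.3)(2.39)²/(2.249)² = 151.67 kPa
P = 5927.1 − 151.67 = 5775 kPa

P ≈ 5775 kPa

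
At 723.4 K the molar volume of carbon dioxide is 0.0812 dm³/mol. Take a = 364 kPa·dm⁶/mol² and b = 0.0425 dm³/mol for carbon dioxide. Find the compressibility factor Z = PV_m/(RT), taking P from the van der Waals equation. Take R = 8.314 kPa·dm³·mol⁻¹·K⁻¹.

P = RT/(V_m − b) − a/V_m² = (8.314)(723.4)/(0.0812 − 0.0425) − 364/(0.0812)²
  = 6014.3/0.038700 − 55206 = 155408 − 55206 = 100202 kPa
Z = PV_m/(RT) = (100202)(0.0812)/((8.314)(723.4)) = 8136.4/6014.3 = 1.353

Z ≈ 1.353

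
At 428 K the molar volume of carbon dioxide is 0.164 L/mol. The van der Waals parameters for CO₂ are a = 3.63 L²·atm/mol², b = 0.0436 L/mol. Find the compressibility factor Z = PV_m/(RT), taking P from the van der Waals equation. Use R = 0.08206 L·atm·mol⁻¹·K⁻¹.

P = RT/(V_m − b) − a/V_m² = (0.08206)(428)/(0.164 − 0.0436) − 3.63/(0.164)²
  = 35.122/0.12040 − 134.96 = 291.71 − 134.96 = 156.75 atm
Z = PV_m/(RT) = (156.75)(0.164)/((0.08206)(428)) = 25.707/35.122 = 0.7319

Z ≈ 0.7319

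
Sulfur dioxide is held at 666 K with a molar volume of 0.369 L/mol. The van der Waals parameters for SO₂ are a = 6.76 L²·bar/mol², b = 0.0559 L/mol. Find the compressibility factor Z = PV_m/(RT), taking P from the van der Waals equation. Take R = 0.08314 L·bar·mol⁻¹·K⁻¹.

P = RT/(V_m − b) − a/V_m² = (0.08314)(666)/(0.369 − 0.0559) − 6.76/(0.369)²
  = 55.371/0.31310 − 49.647 = 176.85 − 49.647 = 127.20 bar
Z = PV_m/(RT) = (127.20)(0.369)/((0.08314)(666)) = 46.937/55.371 = 0.8477

Z ≈ 0.8477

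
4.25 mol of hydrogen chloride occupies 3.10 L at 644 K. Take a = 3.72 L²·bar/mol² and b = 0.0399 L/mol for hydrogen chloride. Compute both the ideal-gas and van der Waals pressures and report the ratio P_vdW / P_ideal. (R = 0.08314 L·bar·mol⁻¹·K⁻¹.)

Ideal: P_ideal = nRT/V = (4.25)(0.08314)(644)/3.10 = 73.4046 bar
vdW: P = nRT/(V − nb) − a n²/V² = 227.554/2.93043 − 67.1925/9.61000 = 77.6521 − 6.99194 = 70.6602 bar
Ratio = 70.6602/73.4046 = 0.9626

P_vdW / P_ideal ≈ 0.9626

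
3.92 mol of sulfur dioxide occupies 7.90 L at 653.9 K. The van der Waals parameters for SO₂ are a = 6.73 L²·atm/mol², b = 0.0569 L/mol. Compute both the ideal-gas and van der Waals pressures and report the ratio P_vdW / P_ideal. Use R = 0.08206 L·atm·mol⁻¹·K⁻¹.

P_vdW / P_ideal ≈ 0.9668

Ideal: P_ideal = nRT/V = (3.92)(0.08206)(653.9)/7.90 = 26.6257 atm
vdW: P = nRT/(V − nb) − a n²/V² = 210.343/7.67695 − 103.416/62.4100 = 27.3993 − 1.65704 = 25.7423 atm
Ratio = 25.7423/26.6257 = 0.9668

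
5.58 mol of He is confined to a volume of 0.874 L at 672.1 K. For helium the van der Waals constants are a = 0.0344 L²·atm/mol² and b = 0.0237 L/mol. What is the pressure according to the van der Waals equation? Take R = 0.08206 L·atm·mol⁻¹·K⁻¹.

P ≈ 413.5 atm

P = nRT/(V − nb) − a n²/V²
nRT/(V − nb) = (5.58)(0.08206)(672.1)/(0.874 − 5.58×0.0237) = 307.75/0.74175 = 414.90 atm
a n²/V² = (0.0344)(5.58)²/(0.874)² = 1.4022 atm
P = 414.90 − 1.4022 = 413.5 atm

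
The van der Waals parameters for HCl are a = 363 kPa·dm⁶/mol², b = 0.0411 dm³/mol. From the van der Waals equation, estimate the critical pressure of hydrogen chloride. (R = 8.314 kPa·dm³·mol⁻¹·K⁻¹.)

For a van der Waals gas, P_c = a/(27b²).
P_c = 363/(27×(0.0411)²) = 363/0.045609 = 7959 kPa

P_c ≈ 7959 kPa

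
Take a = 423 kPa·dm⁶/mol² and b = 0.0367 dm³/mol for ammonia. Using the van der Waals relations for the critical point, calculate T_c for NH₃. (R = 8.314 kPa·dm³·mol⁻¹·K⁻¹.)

T_c ≈ 410.8 K

For a van der Waals gas, T_c = 8a/(27Rb).
T_c = 8×423/(27×8.314×0.0367) = 3384.0/8.2383 = 410.8 K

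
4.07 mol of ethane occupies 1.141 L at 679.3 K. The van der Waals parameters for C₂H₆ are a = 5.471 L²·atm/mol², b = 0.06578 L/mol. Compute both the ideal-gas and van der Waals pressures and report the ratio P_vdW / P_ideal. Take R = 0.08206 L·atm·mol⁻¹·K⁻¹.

P_vdW / P_ideal ≈ 0.9565

Ideal: P_ideal = nRT/V = (4.07)(0.08206)(679.3)/1.141 = 198.839 atm
vdW: P = nRT/(V − nb) − a n²/V² = 226.875/0.873275 − 90.6266/1.30188 = 259.798 − 69.6121 = 190.186 atm
Ratio = 190.186/198.839 = 0.9565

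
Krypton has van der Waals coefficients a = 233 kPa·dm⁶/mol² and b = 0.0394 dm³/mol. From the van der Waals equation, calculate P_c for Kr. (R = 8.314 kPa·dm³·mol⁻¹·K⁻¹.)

P_c ≈ 5559 kPa

For a van der Waals gas, P_c = a/(27b²).
P_c = 233/(27×(0.0394)²) = 233/0.041914 = 5559 kPa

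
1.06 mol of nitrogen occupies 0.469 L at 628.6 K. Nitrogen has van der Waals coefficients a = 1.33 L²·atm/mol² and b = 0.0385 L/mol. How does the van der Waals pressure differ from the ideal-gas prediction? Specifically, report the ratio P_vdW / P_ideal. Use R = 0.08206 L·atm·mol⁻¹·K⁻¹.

Ideal: P_ideal = nRT/V = (1.06)(0.08206)(628.6)/0.469 = 116.584 atm
vdW: P = nRT/(V − nb) − a n²/V² = 54.6779/0.428190 − 1.49439/0.219961 = 127.695 − 6.79389 = 120.901 atm
Ratio = 120.901/116.584 = 1.037

P_vdW / P_ideal ≈ 1.037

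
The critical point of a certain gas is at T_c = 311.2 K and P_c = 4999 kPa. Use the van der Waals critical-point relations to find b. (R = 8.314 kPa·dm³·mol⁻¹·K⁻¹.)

b ≈ 0.06470 dm³/mol

From T_c = 8a/(27Rb) and P_c = a/(27b²): b = R T_c/(8 P_c).
b = (8.314)(311.2)/(8×4999) = 2587.3/39992 = 0.06470 dm³/mol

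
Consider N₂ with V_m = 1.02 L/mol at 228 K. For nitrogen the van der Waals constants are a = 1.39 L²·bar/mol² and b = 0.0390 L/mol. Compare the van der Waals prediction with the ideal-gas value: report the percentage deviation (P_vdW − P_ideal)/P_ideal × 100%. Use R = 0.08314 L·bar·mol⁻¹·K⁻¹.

Ideal: P_ideal = RT/V_m = (0.08314)(228)/1.02 = 18.5842 bar
vdW: P = RT/(V_m − b) − a/V_m² = 18.9559/0.981000 − 1.39/1.04040 = 19.3230 − 1.33602 = 17.9870 bar
% deviation = (17.9870 − 18.5842)/18.5842 × 100% = -3.21%

-3.21 %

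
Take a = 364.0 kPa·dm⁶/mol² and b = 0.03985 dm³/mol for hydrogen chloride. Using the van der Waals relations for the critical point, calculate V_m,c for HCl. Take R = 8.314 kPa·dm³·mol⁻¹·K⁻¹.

V_m,c ≈ 0.1196 dm³/mol

For a van der Waals gas, V_m,c = 3b.
V_m,c = 3×0.03985 = 0.1196 dm³/mol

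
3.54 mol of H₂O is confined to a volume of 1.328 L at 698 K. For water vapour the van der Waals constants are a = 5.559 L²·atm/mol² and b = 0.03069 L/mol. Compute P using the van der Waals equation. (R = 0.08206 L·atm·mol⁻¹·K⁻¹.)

P = nRT/(V − nb) − a n²/V²
nRT/(V − nb) = (3.54)(0.08206)(698)/(1.328 − 3.54×0.03069) = 202.76/1.2194 = 166.28 atm
a n²/V² = (5.559)(3.54)²/(1.328)² = 39.501 atm
P = 166.28 − 39.501 = 126.8 atm

P ≈ 126.8 atm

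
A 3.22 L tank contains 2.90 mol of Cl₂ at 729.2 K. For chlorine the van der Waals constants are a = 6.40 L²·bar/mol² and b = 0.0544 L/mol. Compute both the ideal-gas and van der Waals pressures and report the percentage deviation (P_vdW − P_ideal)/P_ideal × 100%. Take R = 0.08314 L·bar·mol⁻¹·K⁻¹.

-4.36 %

Ideal: P_ideal = nRT/V = (2.90)(0.08314)(729.2)/3.22 = 54.6008 bar
vdW: P = nRT/(V − nb) − a n²/V² = 175.814/3.06224 − 53.8240/10.3684 = 57.4135 − 5.19116 = 52.2223 bar
% deviation = (52.2223 − 54.6008)/54.6008 × 100% = -4.36%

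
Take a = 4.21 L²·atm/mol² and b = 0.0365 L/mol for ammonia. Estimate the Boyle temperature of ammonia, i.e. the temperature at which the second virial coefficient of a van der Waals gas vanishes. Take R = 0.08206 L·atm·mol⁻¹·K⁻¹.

For a van der Waals gas the second virial coefficient B₂ = b − a/(RT) vanishes at T_B = a/(Rb).
T_B = 4.21/(0.08206×0.0365) = 4.21/0.0029952 = 1406 K

T_B ≈ 1406 K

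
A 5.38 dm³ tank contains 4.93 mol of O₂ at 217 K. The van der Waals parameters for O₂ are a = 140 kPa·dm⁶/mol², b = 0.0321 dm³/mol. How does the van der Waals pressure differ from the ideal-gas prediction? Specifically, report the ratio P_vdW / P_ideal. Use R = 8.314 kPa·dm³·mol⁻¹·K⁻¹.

Ideal: P_ideal = nRT/V = (4.93)(8.314)(217)/5.38 = 1653.23 kPa
vdW: P = nRT/(V − nb) − a n²/V² = 8894.40/5.22175 − 3402.69/28.9444 = 1703.34 − 117.560 = 1585.78 kPa
Ratio = 1585.78/1653.23 = 0.9592

P_vdW / P_ideal ≈ 0.9592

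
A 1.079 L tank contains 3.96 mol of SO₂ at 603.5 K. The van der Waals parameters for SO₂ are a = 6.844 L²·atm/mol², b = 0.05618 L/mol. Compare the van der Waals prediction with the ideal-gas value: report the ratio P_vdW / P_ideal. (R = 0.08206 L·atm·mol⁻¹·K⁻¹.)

P_vdW / P_ideal ≈ 0.7525

Ideal: P_ideal = nRT/V = (3.96)(0.08206)(603.5)/1.079 = 181.753 atm
vdW: P = nRT/(V − nb) − a n²/V² = 196.112/0.856527 − 107.325/1.16424 = 228.962 − 92.1846 = 136.777 atm
Ratio = 136.777/181.753 = 0.7525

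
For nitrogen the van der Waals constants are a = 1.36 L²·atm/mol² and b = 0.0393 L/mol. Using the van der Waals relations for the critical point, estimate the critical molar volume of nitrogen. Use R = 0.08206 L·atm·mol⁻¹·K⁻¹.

V_m,c ≈ 0.1179 L/mol

For a van der Waals gas, V_m,c = 3b.
V_m,c = 3×0.0393 = 0.1179 L/mol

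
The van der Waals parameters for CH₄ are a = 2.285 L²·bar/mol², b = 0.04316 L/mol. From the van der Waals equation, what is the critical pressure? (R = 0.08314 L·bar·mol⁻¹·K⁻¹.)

P_c ≈ 45.43 bar

For a van der Waals gas, P_c = a/(27b²).
P_c = 2.285/(27×(0.04316)²) = 2.285/0.050295 = 45.43 bar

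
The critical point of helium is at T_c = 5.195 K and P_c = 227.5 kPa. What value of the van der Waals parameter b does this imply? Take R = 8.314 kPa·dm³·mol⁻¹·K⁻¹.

b ≈ 0.02373 dm³/mol

From T_c = 8a/(27Rb) and P_c = a/(27b²): b = R T_c/(8 P_c).
b = (8.314)(5.195)/(8×227.5) = 43.191/1820.0 = 0.02373 dm³/mol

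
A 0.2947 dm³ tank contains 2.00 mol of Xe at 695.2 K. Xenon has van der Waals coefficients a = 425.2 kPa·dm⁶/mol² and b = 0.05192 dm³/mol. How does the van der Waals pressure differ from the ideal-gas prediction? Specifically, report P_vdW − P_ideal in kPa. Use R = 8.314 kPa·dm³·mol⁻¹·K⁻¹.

Ideal: P_ideal = nRT/V = (2.00)(8.314)(695.2)/0.2947 = 39225.6 kPa
vdW: P = nRT/(V − nb) − a n²/V² = 11559.8/0.190860 − 1700.80/0.0868481 = 60566.9 − 19583.6 = 40983.3 kPa
ΔP = 40983.3 − 39225.6 = 1758 kPa

ΔP ≈ 1758 kPa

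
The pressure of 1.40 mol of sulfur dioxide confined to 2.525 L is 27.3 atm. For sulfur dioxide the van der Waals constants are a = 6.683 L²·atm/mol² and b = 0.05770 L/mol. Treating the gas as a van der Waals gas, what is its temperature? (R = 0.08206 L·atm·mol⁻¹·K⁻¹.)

T = (P + a n²/V²)(V − nb)/(nR)
P + a n²/V² = 27.3 + (6.683)(1.40)²/(2.525)² = 29.354 atm
V − nb = 2.525 − (1.40)(0.05770) = 2.4442 L
T = (29.354)(2.4442)/((1.40)(0.08206)) = 624.5 K

T ≈ 624.5 K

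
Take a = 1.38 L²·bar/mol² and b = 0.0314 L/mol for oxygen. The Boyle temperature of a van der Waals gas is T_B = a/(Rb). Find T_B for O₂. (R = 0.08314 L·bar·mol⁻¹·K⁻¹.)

T_B ≈ 528.6 K

For a van der Waals gas the second virial coefficient B₂ = b − a/(RT) vanishes at T_B = a/(Rb).
T_B = 1.38/(0.08314×0.0314) = 1.38/0.0026106 = 528.6 K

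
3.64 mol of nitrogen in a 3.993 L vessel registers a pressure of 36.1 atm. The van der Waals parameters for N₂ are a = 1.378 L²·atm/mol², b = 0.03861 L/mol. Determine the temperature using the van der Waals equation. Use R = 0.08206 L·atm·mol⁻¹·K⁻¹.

T = (P + a n²/V²)(V − nb)/(nR)
P + a n²/V² = 36.1 + (1.378)(3.64)²/(3.993)² = 37.245 atm
V − nb = 3.993 − (3.64)(0.03861) = 3.8525 L
T = (37.245)(3.8525)/((3.64)(0.08206)) = 480.4 K

T ≈ 480.4 K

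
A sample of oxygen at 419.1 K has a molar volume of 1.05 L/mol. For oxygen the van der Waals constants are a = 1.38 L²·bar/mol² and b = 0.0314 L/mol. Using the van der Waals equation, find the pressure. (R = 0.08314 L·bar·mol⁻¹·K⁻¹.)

P = RT/(V_m − b) − a/V_m²
RT/(V_m − b) = (0.08314)(419.1)/(1.05 − 0.0314) = 34.844/1.0186 = 34.208 bar
a/V_m² = 1.38/(1.05)² = 1.2517 bar
P = 34.208 − 1.2517 = 32.96 bar

P ≈ 32.96 bar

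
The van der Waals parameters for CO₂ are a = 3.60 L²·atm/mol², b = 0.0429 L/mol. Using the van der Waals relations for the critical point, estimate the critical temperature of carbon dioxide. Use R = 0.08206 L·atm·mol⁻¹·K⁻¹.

T_c ≈ 303.0 K

For a van der Waals gas, T_c = 8a/(27Rb).
T_c = 8×3.60/(27×0.08206×0.0429) = 28.800/0.095050 = 303.0 K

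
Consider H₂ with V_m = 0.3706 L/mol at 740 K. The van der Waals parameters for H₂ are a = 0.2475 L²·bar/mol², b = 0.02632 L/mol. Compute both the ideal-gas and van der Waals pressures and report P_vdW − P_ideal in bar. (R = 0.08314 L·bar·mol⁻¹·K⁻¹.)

Ideal: P_ideal = RT/V_m = (0.08314)(740)/0.3706 = 166.011 bar
vdW: P = RT/(V_m − b) − a/V_m² = 61.5236/0.344280 − 0.2475/0.137344 = 178.702 − 1.80204 = 176.900 bar
ΔP = 176.900 − 166.011 = 10.89 bar

ΔP ≈ 10.89 bar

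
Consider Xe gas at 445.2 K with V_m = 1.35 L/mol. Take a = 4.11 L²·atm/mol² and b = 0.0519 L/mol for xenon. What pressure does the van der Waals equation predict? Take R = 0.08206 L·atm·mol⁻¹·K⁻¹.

P = RT/(V_m − b) − a/V_m²
RT/(V_m − b) = (0.08206)(445.2)/(1.35 − 0.0519) = 36.533/1.2981 = 28.143 atm
a/V_m² = 4.11/(1.35)² = 2.2551 atm
P = 28.143 − 2.2551 = 25.89 atm

P ≈ 25.89 atm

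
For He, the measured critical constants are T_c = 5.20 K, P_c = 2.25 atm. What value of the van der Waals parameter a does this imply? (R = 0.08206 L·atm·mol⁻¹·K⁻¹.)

From T_c = 8a/(27Rb) and P_c = a/(27b²): a = 27 R² T_c²/(64 P_c).
a = 27×(0.08206)²×(5.20)²/(64×2.25) = 4.9162/144.00 = 0.03414 L²·atm/mol²

a ≈ 0.03414 L²·atm/mol²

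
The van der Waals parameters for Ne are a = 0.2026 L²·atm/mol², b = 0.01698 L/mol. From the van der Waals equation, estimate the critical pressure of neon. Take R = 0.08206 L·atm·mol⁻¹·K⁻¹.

For a van der Waals gas, P_c = a/(27b²).
P_c = 0.2026/(27×(0.01698)²) = 0.2026/0.0077847 = 26.03 atm

P_c ≈ 26.03 atm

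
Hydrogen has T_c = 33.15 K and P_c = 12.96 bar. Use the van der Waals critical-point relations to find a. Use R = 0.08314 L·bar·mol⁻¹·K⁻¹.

a ≈ 0.2473 L²·bar/mol²

From T_c = 8a/(27Rb) and P_c = a/(27b²): a = 27 R² T_c²/(64 P_c).
a = 27×(0.08314)²×(33.15)²/(64×12.96) = 205.09/829.44 = 0.2473 L²·bar/mol²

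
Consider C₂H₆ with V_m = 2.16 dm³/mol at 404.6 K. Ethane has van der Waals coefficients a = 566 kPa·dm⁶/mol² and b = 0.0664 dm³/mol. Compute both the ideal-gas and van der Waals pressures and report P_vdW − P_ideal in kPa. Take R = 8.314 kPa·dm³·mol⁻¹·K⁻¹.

Ideal: P_ideal = RT/V_m = (8.314)(404.6)/2.16 = 1557.34 kPa
vdW: P = RT/(V_m − b) − a/V_m² = 3363.84/2.09360 − 566/4.66560 = 1606.73 − 121.313 = 1485.42 kPa
ΔP = 1485.42 − 1557.34 = -71.9 kPa

ΔP ≈ -71.9 kPa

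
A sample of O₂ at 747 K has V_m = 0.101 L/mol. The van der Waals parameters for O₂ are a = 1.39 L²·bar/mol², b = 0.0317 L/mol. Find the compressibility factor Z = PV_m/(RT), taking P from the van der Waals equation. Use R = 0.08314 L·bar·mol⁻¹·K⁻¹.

Z ≈ 1.236

P = RT/(V_m − b) − a/V_m² = (0.08314)(747)/(0.101 − 0.0317) − 1.39/(0.101)²
  = 62.106/0.069300 − 136.26 = 896.19 − 136.26 = 759.93 bar
Z = PV_m/(RT) = (759.93)(0.101)/((0.08314)(747)) = 76.753/62.106 = 1.236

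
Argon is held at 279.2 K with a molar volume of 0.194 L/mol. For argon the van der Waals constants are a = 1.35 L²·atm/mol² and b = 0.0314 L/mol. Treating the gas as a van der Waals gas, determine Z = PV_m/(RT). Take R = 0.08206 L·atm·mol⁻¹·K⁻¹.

P = RT/(V_m − b) − a/V_m² = (0.08206)(279.2)/(0.194 − 0.0314) − 1.35/(0.194)²
  = 22.911/0.16260 − 35.870 = 140.90 − 35.870 = 105.03 atm
Z = PV_m/(RT) = (105.03)(0.194)/((0.08206)(279.2)) = 20.376/22.911 = 0.8894

Z ≈ 0.8894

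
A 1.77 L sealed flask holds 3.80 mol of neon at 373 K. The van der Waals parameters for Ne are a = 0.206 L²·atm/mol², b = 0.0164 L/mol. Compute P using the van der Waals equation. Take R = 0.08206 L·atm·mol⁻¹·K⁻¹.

P = nRT/(V − nb) − a n²/V²
nRT/(V − nb) = (3.80)(0.08206)(373)/(1.77 − 3.80×0.0164) = 116.31/1.7077 = 68.109 atm
a n²/V² = (0.206)(3.80)²/(1.77)² = 0.94948 atm
P = 68.109 − 0.94948 = 67.16 atm

P ≈ 67.16 atm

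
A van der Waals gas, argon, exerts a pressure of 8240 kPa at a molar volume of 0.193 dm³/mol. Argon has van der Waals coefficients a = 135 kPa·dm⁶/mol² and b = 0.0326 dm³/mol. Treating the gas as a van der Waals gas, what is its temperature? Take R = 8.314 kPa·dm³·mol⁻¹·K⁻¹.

T ≈ 228.9 K

T = (P + a/V_m²)(V_m − b)/R
P + a/V_m² = 8240 + 135/(0.193)² = 11864 kPa
V_m − b = 0.193 − 0.0326 = 0.16040 dm³/mol
T = (11864)(0.16040)/8.314 = 228.9 K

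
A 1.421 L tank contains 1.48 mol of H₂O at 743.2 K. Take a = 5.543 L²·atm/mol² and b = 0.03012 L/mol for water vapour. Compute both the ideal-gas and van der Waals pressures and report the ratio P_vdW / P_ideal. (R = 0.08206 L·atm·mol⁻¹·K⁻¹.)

Ideal: P_ideal = nRT/V = (1.48)(0.08206)(743.2)/1.421 = 63.5192 atm
vdW: P = nRT/(V − nb) − a n²/V² = 90.2607/1.37642 − 12.1414/2.01924 = 65.5764 − 6.01286 = 59.5635 atm
Ratio = 59.5635/63.5192 = 0.9377

P_vdW / P_ideal ≈ 0.9377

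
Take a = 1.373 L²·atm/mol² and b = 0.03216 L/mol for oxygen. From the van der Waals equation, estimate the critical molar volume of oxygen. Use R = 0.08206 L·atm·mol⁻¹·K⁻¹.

V_m,c ≈ 0.09648 L/mol

For a van der Waals gas, V_m,c = 3b.
V_m,c = 3×0.03216 = 0.09648 L/mol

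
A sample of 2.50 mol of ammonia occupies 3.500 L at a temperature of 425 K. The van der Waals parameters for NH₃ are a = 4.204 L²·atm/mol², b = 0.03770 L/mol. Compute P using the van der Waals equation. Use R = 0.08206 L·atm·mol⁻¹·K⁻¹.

P ≈ 23.46 atm

P = nRT/(V − nb) − a n²/V²
nRT/(V − nb) = (2.50)(0.08206)(425)/(3.500 − 2.50×0.03770) = 87.189/3.4058 = 25.600 atm
a n²/V² = (4.204)(2.50)²/(3.500)² = 2.1449 atm
P = 25.600 − 2.1449 = 23.46 atm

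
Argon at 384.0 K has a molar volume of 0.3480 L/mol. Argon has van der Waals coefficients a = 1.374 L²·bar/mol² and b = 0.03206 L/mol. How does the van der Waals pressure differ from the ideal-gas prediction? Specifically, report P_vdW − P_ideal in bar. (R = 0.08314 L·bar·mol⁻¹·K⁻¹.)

Ideal: P_ideal = RT/V_m = (0.08314)(384.0)/0.3480 = 91.7407 bar
vdW: P = RT/(V_m − b) − a/V_m² = 31.9258/0.315940 − 1.374/0.121104 = 101.050 − 11.3456 = 89.704 bar
ΔP = 89.704 − 91.7407 = -2.04 bar

ΔP ≈ -2.04 bar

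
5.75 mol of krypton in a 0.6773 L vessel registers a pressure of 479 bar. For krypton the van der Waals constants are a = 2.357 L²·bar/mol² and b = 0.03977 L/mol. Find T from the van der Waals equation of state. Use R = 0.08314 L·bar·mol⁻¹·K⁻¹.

T ≈ 608.9 K

T = (P + a n²/V²)(V − nb)/(nR)
P + a n²/V² = 479 + (2.357)(5.75)²/(0.6773)² = 648.88 bar
V − nb = 0.6773 − (5.75)(0.03977) = 0.44862 L
T = (648.88)(0.44862)/((5.75)(0.08314)) = 608.9 K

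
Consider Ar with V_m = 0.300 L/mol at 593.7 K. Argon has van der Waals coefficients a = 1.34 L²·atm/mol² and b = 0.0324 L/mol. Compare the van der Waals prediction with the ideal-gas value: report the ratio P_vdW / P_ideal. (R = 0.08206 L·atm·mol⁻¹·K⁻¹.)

P_vdW / P_ideal ≈ 1.029

Ideal: P_ideal = RT/V_m = (0.08206)(593.7)/0.300 = 162.397 atm
vdW: P = RT/(V_m − b) − a/V_m² = 48.7190/0.267600 − 1.34/0.0900000 = 182.059 − 14.8889 = 167.170 atm
Ratio = 167.170/162.397 = 1.029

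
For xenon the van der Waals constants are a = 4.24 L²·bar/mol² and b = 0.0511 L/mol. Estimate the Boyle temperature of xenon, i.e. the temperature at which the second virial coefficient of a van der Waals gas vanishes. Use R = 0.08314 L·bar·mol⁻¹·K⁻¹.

For a van der Waals gas the second virial coefficient B₂ = b − a/(RT) vanishes at T_B = a/(Rb).
T_B = 4.24/(0.08314×0.0511) = 4.24/0.0042485 = 998.0 K

T_B ≈ 998.0 K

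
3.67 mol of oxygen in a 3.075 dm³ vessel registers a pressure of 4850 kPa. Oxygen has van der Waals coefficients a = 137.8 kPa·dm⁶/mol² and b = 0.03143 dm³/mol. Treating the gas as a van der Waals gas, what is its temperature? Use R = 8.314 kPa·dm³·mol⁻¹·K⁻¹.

T = (P + a n²/V²)(V − nb)/(nR)
P + a n²/V² = 4850 + (137.8)(3.67)²/(3.075)² = 5046.3 kPa
V − nb = 3.075 − (3.67)(0.03143) = 2.9597 dm³
T = (5046.3)(2.9597)/((3.67)(8.314)) = 489.5 K

T ≈ 489.5 K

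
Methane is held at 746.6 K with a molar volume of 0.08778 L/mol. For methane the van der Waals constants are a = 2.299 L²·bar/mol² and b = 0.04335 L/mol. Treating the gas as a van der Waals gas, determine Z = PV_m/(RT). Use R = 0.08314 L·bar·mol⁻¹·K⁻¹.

Z ≈ 1.554

P = RT/(V_m − b) − a/V_m² = (0.08314)(746.6)/(0.08778 − 0.04335) − 2.299/(0.08778)²
  = 62.072/0.044430 − 298.36 = 1397.1 − 298.36 = 1098.7 bar
Z = PV_m/(RT) = (1098.7)(0.08778)/((0.08314)(746.6)) = 96.444/62.072 = 1.554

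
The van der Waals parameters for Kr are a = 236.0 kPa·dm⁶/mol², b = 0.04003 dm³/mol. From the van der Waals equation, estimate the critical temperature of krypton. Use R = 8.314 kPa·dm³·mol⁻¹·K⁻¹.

T_c ≈ 210.1 K

For a van der Waals gas, T_c = 8a/(27Rb).
T_c = 8×236.0/(27×8.314×0.04003) = 1888.0/8.9859 = 210.1 K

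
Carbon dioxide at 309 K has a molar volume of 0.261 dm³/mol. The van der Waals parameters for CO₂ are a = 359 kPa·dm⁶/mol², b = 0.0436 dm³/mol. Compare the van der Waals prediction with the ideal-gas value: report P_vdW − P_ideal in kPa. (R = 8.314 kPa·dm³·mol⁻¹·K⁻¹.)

Ideal: P_ideal = RT/V_m = (8.314)(309)/0.261 = 9843.01 kPa
vdW: P = RT/(V_m − b) − a/V_m² = 2569.03/0.217400 − 359/0.0681210 = 11817.1 − 5270.03 = 6547.1 kPa
ΔP = 6547.1 − 9843.01 = -3296 kPa

ΔP ≈ -3296 kPa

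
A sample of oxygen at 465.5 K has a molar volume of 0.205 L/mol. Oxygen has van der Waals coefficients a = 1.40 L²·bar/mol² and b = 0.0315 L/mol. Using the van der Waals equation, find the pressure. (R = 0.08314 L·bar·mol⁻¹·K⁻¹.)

P ≈ 189.8 bar

P = RT/(V_m − b) − a/V_m²
RT/(V_m − b) = (0.08314)(465.5)/(0.205 − 0.0315) = 38.702/0.17350 = 223.07 bar
a/V_m² = 1.40/(0.205)² = 33.314 bar
P = 223.07 − 33.314 = 189.8 bar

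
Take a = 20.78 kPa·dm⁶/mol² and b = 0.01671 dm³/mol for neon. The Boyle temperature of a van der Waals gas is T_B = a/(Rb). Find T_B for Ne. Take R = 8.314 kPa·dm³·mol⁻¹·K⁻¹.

T_B ≈ 149.6 K

For a van der Waals gas the second virial coefficient B₂ = b − a/(RT) vanishes at T_B = a/(Rb).
T_B = 20.78/(8.314×0.01671) = 20.78/0.13893 = 149.6 K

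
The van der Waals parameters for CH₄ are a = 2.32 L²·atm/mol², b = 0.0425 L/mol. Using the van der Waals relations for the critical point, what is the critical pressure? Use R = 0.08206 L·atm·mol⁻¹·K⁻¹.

P_c ≈ 47.57 atm

For a van der Waals gas, P_c = a/(27b²).
P_c = 2.32/(27×(0.0425)²) = 2.32/0.048769 = 47.57 atm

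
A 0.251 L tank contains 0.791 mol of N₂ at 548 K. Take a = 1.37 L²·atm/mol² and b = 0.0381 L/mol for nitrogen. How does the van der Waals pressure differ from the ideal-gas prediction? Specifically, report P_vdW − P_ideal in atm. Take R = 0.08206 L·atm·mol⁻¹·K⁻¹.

Ideal: P_ideal = nRT/V = (0.791)(0.08206)(548)/0.251 = 141.715 atm
vdW: P = nRT/(V − nb) − a n²/V² = 35.5704/0.220863 − 0.857183/0.0630010 = 161.052 − 13.6059 = 147.446 atm
ΔP = 147.446 − 141.715 = 5.73 atm

ΔP ≈ 5.73 atm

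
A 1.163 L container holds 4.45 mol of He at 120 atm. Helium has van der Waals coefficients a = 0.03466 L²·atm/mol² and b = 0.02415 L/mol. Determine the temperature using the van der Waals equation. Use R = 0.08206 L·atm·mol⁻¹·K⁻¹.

T = (P + a n²/V²)(V − nb)/(nR)
P + a n²/V² = 120 + (0.03466)(4.45)²/(1.163)² = 120.51 atm
V − nb = 1.163 − (4.45)(0.02415) = 1.0555 L
T = (120.51)(1.0555)/((4.45)(0.08206)) = 348.3 K

T ≈ 348.3 K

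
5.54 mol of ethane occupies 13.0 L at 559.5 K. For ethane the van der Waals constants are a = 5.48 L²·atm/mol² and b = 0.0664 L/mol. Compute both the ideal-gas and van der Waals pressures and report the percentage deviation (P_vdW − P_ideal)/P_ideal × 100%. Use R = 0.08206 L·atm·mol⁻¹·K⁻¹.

-2.17 %

Ideal: P_ideal = nRT/V = (5.54)(0.08206)(559.5)/13.0 = 19.5658 atm
vdW: P = nRT/(V − nb) − a n²/V² = 254.356/12.6321 − 168.190/169.000 = 20.1357 − 0.995207 = 19.1405 atm
% deviation = (19.1405 − 19.5658)/19.5658 × 100% = -2.17%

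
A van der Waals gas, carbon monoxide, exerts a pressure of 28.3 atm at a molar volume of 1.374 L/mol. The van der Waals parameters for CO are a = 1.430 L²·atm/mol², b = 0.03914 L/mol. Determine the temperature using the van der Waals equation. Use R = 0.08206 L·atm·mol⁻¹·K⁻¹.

T ≈ 472.7 K

T = (P + a/V_m²)(V_m − b)/R
P + a/V_m² = 28.3 + 1.430/(1.374)² = 29.057 atm
V_m − b = 1.374 − 0.03914 = 1.3349 L/mol
T = (29.057)(1.3349)/0.08206 = 472.7 K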